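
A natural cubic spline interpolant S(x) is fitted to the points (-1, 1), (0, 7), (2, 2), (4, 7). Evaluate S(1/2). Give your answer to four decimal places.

7.0753

Write M_i for S''(x_i). With h_i = 1, 2, 2 and divided differences Δ_i = 6, -5/2, 5/2, the continuity of S' gives the tridiagonal system
  1·M_0 + 6·M_1 + 2·M_2 = 6(Δ_1 - Δ_0) = -51
  2·M_1 + 8·M_2 + 2·M_3 = 6(Δ_2 - Δ_1) = 30
Natural end conditions: M_0 = M_3 = 0.
Solving the tridiagonal system: M_0 = 0, M_1 = -117/11, M_2 = 141/22, M_3 = 0.
On [0, 2], S(x) = 7 + 27/11·x - 117/22·x² + 125/88·x³.
With x = 1/2: S(1/2) = 4981/704.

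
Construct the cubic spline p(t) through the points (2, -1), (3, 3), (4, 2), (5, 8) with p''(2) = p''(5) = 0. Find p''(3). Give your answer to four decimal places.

-10.8000

Let σ_i = p''(x_i). Step sizes h_i = 1, 1, 1; slopes of the chords Δ_i = (y_(i+1) - y_i)/h_i = 4, -1, 6.
  1·σ_0 + 4·σ_1 + 1·σ_2 = 6(Δ_1 - Δ_0) = -30
  1·σ_1 + 4·σ_2 + 1·σ_3 = 6(Δ_2 - Δ_1) = 42
Natural end conditions: σ_0 = σ_3 = 0.
Hence σ_0 = 0, σ_1 = -54/5, σ_2 = 66/5, σ_3 = 0.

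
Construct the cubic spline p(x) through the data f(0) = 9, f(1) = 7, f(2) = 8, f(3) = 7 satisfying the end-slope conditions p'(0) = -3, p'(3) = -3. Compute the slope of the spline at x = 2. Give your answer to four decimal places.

Write σ_i for p''(x_i). With h_i = 1, 1, 1 and divided differences Δ_i = -2, 1, -1, the continuity of p' gives the tridiagonal system
  1·σ_0 + 4·σ_1 + 1·σ_2 = 6(Δ_1 - Δ_0) = 18
  1·σ_1 + 4·σ_2 + 1·σ_3 = 6(Δ_2 - Δ_1) = -12
Clamped end conditions give two more equations: 2h_0·σ_0 + h_0·σ_1 = 6(Δ_0 - p'(0)) = 6 and h_2·σ_2 + 2h_2·σ_3 = 6(p'(3) - Δ_2) = -12.
Solving the tridiagonal system: σ_0 = 2/5, σ_1 = 26/5, σ_2 = -16/5, σ_3 = -22/5.
On [2, 3], p'(x) = b_2 + 2c_2·(x - 2) + 3d_2·(x - 2)² with b_2 = Δ_2 - h_2(2σ_2 + σ_3)/6 = 4/5, c_2 = σ_2/2 = -8/5, d_2 = (σ_3 - σ_2)/(6h_2) = -1/5. So p'(2) = 4/5.

0.8000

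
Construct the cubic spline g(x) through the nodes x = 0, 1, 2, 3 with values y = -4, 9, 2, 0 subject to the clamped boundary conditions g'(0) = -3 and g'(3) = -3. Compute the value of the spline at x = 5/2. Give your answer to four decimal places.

Write m_i for g''(x_i). With h_i = 1, 1, 1 and divided differences Δ_i = 13, -7, -2, the continuity of g' gives the tridiagonal system
  1·m_0 + 4·m_1 + 1·m_2 = 6(Δ_1 - Δ_0) = -120
  1·m_1 + 4·m_2 + 1·m_3 = 6(Δ_2 - Δ_1) = 30
Clamped end conditions give two more equations: 2h_0·m_0 + h_0·m_1 = 6(Δ_0 - g'(0)) = 96 and h_2·m_2 + 2h_2·m_3 = 6(g'(3) - Δ_2) = -6.
Forward elimination and back-substitution give m_0 = 378/5, m_1 = -276/5, m_2 = 126/5, m_3 = -78/5.
On [2, 3], g(x) = 2 - 39/5·(x - 2) + 63/5·(x - 2)² - 34/5·(x - 2)³.
With (x - 2) = 1/2: g(5/2) = 2/5.

0.4000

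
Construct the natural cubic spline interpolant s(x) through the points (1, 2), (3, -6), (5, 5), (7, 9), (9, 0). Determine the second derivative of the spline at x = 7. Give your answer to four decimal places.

-3.9643

Write M_i for s''(x_i). With h_i = 2, 2, 2, 2 and divided differences Δ_i = -4, 11/2, 2, -9/2, the continuity of s' gives the tridiagonal system
  2·M_0 + 8·M_1 + 2·M_2 = 6(Δ_1 - Δ_0) = 57
  2·M_1 + 8·M_2 + 2·M_3 = 6(Δ_2 - Δ_1) = -21
  2·M_2 + 8·M_3 + 2·M_4 = 6(Δ_3 - Δ_2) = -39
Natural end conditions: M_0 = M_4 = 0.
Solving the tridiagonal system: M_0 = 0, M_1 = 225/28, M_2 = -51/14, M_3 = -111/28, M_4 = 0.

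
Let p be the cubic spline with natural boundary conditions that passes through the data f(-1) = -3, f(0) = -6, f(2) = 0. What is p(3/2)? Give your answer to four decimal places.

-2.4375

Write M_i for p''(x_i). With h_i = 1, 2 and divided differences Δ_i = -3, 3, the continuity of p' gives the tridiagonal system
  1·M_0 + 6·M_1 + 2·M_2 = 6(Δ_1 - Δ_0) = 36
Natural end conditions: M_0 = M_2 = 0.
Forward elimination and back-substitution give M_0 = 0, M_1 = 6, M_2 = 0.
On [0, 2], p(t) = -6 - 1·t + 3·t² - 1/2·t³.
With t = 3/2: p(3/2) = -39/16.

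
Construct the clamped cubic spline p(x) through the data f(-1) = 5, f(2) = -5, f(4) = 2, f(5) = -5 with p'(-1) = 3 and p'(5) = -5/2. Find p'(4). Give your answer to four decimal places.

-4.7456

With σ_i denoting the second derivative at x_i, h_i = 3, 2, 1, and Δ_i = (y_(i+1) − y_i)/h_i = -10/3, 7/2, -7:
  3·σ_0 + 10·σ_1 + 2·σ_2 = 6(Δ_1 - Δ_0) = 41
  2·σ_1 + 6·σ_2 + 1·σ_3 = 6(Δ_2 - Δ_1) = -63
Clamped end conditions give two more equations: 2h_0·σ_0 + h_0·σ_1 = 6(Δ_0 - p'(-1)) = -38 and h_2·σ_2 + 2h_2·σ_3 = 6(p'(5) - Δ_2) = 27.
Forward elimination and back-substitution give σ_0 = -683/57, σ_1 = 644/57, σ_2 = -1027/57, σ_3 = 1283/57.
On [4, 5], p'(x) = b_2 + 2c_2·(x - 4) + 3d_2·(x - 4)² with b_2 = Δ_2 - h_2(2σ_2 + σ_3)/6 = -541/114, c_2 = σ_2/2 = -1027/114, d_2 = (σ_3 - σ_2)/(6h_2) = 385/57. So p'(4) = -541/114.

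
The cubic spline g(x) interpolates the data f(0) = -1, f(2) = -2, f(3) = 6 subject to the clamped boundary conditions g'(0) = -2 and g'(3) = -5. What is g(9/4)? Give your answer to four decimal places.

With σ_i denoting the second derivative at x_i, h_i = 2, 1, and Δ_i = (y_(i+1) − y_i)/h_i = -1/2, 8:
  2·σ_0 + 6·σ_1 + 1·σ_2 = 6(Δ_1 - Δ_0) = 51
Clamped end conditions give two more equations: 2h_0·σ_0 + h_0·σ_1 = 6(Δ_0 - g'(0)) = 9 and h_1·σ_1 + 2h_1·σ_2 = 6(g'(3) - Δ_1) = -78.
Solving: σ_0 = -29/4, σ_1 = 19, σ_2 = -97/2.
On [2, 3], g(x) = -2 + 39/4·(x - 2) + 19/2·(x - 2)² - 45/4·(x - 2)³.
With (x - 2) = 1/4: g(9/4) = 219/256.

0.8555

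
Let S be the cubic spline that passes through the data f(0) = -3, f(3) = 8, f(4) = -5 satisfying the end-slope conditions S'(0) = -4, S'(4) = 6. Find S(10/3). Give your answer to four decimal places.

Put m_i = S'' at the i-th knot. Here h = (3, 1) and Δ = (11/3, -13), so the interior equations h_(i-1)·m_(i-1) + 2(h_(i-1)+h_i)·m_i + h_i·m_(i+1) = 6(Δ_i − Δ_(i-1)) read
  3·m_0 + 8·m_1 + 1·m_2 = 6(Δ_1 - Δ_0) = -100
Clamped end conditions give two more equations: 2h_0·m_0 + h_0·m_1 = 6(Δ_0 - S'(0)) = 46 and h_1·m_1 + 2h_1·m_2 = 6(S'(4) - Δ_1) = 114.
Forward elimination and back-substitution give m_0 = 68/3, m_1 = -30, m_2 = 72.
On [3, 4], S(x) = 8 - 15·(x - 3) - 15·(x - 3)² + 17·(x - 3)³.
With (x - 3) = 1/3: S(10/3) = 53/27.

1.9630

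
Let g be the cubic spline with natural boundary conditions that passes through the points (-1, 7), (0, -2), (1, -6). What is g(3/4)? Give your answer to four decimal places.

-5.2930

Put M_i = g'' at the i-th knot. Here h = (1, 1) and Δ = (-9, -4), so the interior equations h_(i-1)·M_(i-1) + 2(h_(i-1)+h_i)·M_i + h_i·M_(i+1) = 6(Δ_i − Δ_(i-1)) read
  1·M_0 + 4·M_1 + 1·M_2 = 6(Δ_1 - Δ_0) = 30
Natural end conditions: M_0 = M_2 = 0.
Forward elimination and back-substitution give M_0 = 0, M_1 = 15/2, M_2 = 0.
On [0, 1], g(x) = -2 - 13/2·x + 15/4·x² - 5/4·x³.
With x = 3/4: g(3/4) = -1355/256.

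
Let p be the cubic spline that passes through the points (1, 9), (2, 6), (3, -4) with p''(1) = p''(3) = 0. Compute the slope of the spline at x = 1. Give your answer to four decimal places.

-1.2500

Put M_i = p'' at the i-th knot. Here h = (1, 1) and Δ = (-3, -10), so the interior equations h_(i-1)·M_(i-1) + 2(h_(i-1)+h_i)·M_i + h_i·M_(i+1) = 6(Δ_i − Δ_(i-1)) read
  1·M_0 + 4·M_1 + 1·M_2 = 6(Δ_1 - Δ_0) = -42
Natural end conditions: M_0 = M_2 = 0.
Solving the tridiagonal system: M_0 = 0, M_1 = -21/2, M_2 = 0.
On [1, 2], p'(x) = b_0 + 2c_0·(x - 1) + 3d_0·(x - 1)² with b_0 = Δ_0 - h_0(2M_0 + M_1)/6 = -5/4, c_0 = M_0/2 = 0, d_0 = (M_1 - M_0)/(6h_0) = -7/4. So p'(1) = -5/4.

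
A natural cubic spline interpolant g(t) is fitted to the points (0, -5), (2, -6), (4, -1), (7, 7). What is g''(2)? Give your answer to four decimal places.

2.3421

Write M_i for g''(x_i). With h_i = 2, 2, 3 and divided differences Δ_i = -1/2, 5/2, 8/3, the continuity of g' gives the tridiagonal system
  2·M_0 + 8·M_1 + 2·M_2 = 6(Δ_1 - Δ_0) = 18
  2·M_1 + 10·M_2 + 3·M_3 = 6(Δ_2 - Δ_1) = 1
Natural end conditions: M_0 = M_3 = 0.
Solving the tridiagonal system: M_0 = 0, M_1 = 89/38, M_2 = -7/19, M_3 = 0.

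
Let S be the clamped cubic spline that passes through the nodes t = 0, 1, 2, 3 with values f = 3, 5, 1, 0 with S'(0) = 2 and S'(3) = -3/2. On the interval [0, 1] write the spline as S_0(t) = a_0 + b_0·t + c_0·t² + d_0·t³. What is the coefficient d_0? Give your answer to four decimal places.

Write m_i for S''(x_i). With h_i = 1, 1, 1 and divided differences Δ_i = 2, -4, -1, the continuity of S' gives the tridiagonal system
  1·m_0 + 4·m_1 + 1·m_2 = 6(Δ_1 - Δ_0) = -36
  1·m_1 + 4·m_2 + 1·m_3 = 6(Δ_2 - Δ_1) = 18
Clamped end conditions give two more equations: 2h_0·m_0 + h_0·m_1 = 6(Δ_0 - S'(0)) = 0 and h_2·m_2 + 2h_2·m_3 = 6(S'(3) - Δ_2) = -3.
Solving the tridiagonal system: m_0 = 97/15, m_1 = -194/15, m_2 = 139/15, m_3 = -92/15.
On [0, 1], with S_0(t) = a_0 + b_0·t + c_0·t² + d_0·t³: c_0 = m_0/2 = 97/30, d_0 = (m_1 - m_0)/(6h_0) = -97/30, b_0 = Δ_0 - h_0(2m_0 + m_1)/6 = 2.

-3.2333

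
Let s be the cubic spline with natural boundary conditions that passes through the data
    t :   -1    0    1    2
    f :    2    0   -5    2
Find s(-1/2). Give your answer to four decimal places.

1.6000

Write M_i for s''(x_i). With h_i = 1, 1, 1 and divided differences Δ_i = -2, -5, 7, the continuity of s' gives the tridiagonal system
  1·M_0 + 4·M_1 + 1·M_2 = 6(Δ_1 - Δ_0) = -18
  1·M_1 + 4·M_2 + 1·M_3 = 6(Δ_2 - Δ_1) = 72
Natural end conditions: M_0 = M_3 = 0.
Forward elimination and back-substitution give M_0 = 0, M_1 = -48/5, M_2 = 102/5, M_3 = 0.
On [-1, 0], s(t) = 2 - 2/5·(t + 1) + 0·(t + 1)² - 8/5·(t + 1)³.
With (t + 1) = 1/2: s(-1/2) = 8/5.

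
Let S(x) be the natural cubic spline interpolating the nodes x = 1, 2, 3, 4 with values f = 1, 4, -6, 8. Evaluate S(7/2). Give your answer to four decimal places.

With σ_i denoting the second derivative at x_i, h_i = 1, 1, 1, and Δ_i = (y_(i+1) − y_i)/h_i = 3, -10, 14:
  1·σ_0 + 4·σ_1 + 1·σ_2 = 6(Δ_1 - Δ_0) = -78
  1·σ_1 + 4·σ_2 + 1·σ_3 = 6(Δ_2 - Δ_1) = 144
Natural end conditions: σ_0 = σ_3 = 0.
Forward elimination and back-substitution give σ_0 = 0, σ_1 = -152/5, σ_2 = 218/5, σ_3 = 0.
On [3, 4], S(x) = -6 - 8/15·(x - 3) + 109/5·(x - 3)² - 109/15·(x - 3)³.
With (x - 3) = 1/2: S(7/2) = -69/40.

-1.7250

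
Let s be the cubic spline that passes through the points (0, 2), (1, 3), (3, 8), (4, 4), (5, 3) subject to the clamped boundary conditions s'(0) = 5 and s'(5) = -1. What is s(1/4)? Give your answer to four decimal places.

Let m_i = s''(x_i). Step sizes h_i = 1, 2, 1, 1; slopes of the chords Δ_i = (y_(i+1) - y_i)/h_i = 1, 5/2, -4, -1.
  1·m_0 + 6·m_1 + 2·m_2 = 6(Δ_1 - Δ_0) = 9
  2·m_1 + 6·m_2 + 1·m_3 = 6(Δ_2 - Δ_1) = -39
  1·m_2 + 4·m_3 + 1·m_4 = 6(Δ_3 - Δ_2) = 18
Clamped end conditions give two more equations: 2h_0·m_0 + h_0·m_1 = 6(Δ_0 - s'(0)) = -24 and h_3·m_3 + 2h_3·m_4 = 6(s'(5) - Δ_3) = 0.
Forward elimination and back-substitution give m_0 = -1011/64, m_1 = 243/32, m_2 = -1329/128, m_3 = 519/64, m_4 = -519/128.
On [0, 1], s(t) = 2 + 5·t - 1011/128·t² + 499/128·t³.
With t = 1/4: s(1/4) = 23079/8192.

2.8173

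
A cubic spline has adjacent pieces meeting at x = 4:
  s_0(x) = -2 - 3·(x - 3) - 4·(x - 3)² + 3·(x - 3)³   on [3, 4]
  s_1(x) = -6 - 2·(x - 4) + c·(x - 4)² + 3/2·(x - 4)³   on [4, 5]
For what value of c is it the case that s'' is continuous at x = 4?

5

s_0''(x) = -8 + 18·(x - 3), so s_0''(4) = 10. On the right, s_1''(4) = 2c, so c = 5.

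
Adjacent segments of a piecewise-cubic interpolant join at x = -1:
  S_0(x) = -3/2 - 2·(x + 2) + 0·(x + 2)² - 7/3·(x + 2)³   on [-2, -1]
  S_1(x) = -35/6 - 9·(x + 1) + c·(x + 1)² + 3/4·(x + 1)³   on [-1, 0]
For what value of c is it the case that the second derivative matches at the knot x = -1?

S_0''(x) = 0 - 14·(x + 2), so S_0''(-1) = -14. On the right, S_1''(-1) = 2c, so c = -7.

-7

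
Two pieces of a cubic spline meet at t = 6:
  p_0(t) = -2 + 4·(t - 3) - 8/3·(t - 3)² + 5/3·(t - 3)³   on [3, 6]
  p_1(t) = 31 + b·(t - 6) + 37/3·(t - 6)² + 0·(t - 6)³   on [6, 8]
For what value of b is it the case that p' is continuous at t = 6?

p_0'(t) = 4 - 16/3·(t - 3) + 5·(t - 3)², so p_0'(6) = 33. On the right, p_1'(6) = b, so b = 33.

33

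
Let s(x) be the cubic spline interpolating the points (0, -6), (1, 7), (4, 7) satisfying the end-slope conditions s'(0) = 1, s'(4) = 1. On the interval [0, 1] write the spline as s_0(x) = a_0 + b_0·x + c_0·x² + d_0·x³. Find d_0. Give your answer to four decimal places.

-10.8750

Write M_i for s''(x_i). With h_i = 1, 3 and divided differences Δ_i = 13, 0, the continuity of s' gives the tridiagonal system
  1·M_0 + 8·M_1 + 3·M_2 = 6(Δ_1 - Δ_0) = -78
Clamped end conditions give two more equations: 2h_0·M_0 + h_0·M_1 = 6(Δ_0 - s'(0)) = 72 and h_1·M_1 + 2h_1·M_2 = 6(s'(4) - Δ_1) = 6.
Hence M_0 = 183/4, M_1 = -39/2, M_2 = 43/4.
On [0, 1], with s_0(x) = a_0 + b_0·x + c_0·x² + d_0·x³: c_0 = M_0/2 = 183/8, d_0 = (M_1 - M_0)/(6h_0) = -87/8, b_0 = Δ_0 - h_0(2M_0 + M_1)/6 = 1.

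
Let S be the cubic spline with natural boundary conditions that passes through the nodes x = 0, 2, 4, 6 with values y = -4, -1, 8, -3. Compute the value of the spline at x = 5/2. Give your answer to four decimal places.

1.6313

Let σ_i = S''(x_i). Step sizes h_i = 2, 2, 2; slopes of the chords Δ_i = (y_(i+1) - y_i)/h_i = 3/2, 9/2, -11/2.
  2·σ_0 + 8·σ_1 + 2·σ_2 = 6(Δ_1 - Δ_0) = 18
  2·σ_1 + 8·σ_2 + 2·σ_3 = 6(Δ_2 - Δ_1) = -60
Natural end conditions: σ_0 = σ_3 = 0.
Forward elimination and back-substitution give σ_0 = 0, σ_1 = 22/5, σ_2 = -43/5, σ_3 = 0.
On [2, 4], S(x) = -1 + 133/30·(x - 2) + 11/5·(x - 2)² - 13/12·(x - 2)³.
With (x - 2) = 1/2: S(5/2) = 261/160.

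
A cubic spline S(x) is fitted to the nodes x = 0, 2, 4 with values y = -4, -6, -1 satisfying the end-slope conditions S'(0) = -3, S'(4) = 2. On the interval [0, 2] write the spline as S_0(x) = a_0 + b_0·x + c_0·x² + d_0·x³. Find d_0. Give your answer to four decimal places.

Put σ_i = S'' at the i-th knot. Here h = (2, 2) and Δ = (-1, 5/2), so the interior equations h_(i-1)·σ_(i-1) + 2(h_(i-1)+h_i)·σ_i + h_i·σ_(i+1) = 6(Δ_i − Δ_(i-1)) read
  2·σ_0 + 8·σ_1 + 2·σ_2 = 6(Δ_1 - Δ_0) = 21
Clamped end conditions give two more equations: 2h_0·σ_0 + h_0·σ_1 = 6(Δ_0 - S'(0)) = 12 and h_1·σ_1 + 2h_1·σ_2 = 6(S'(4) - Δ_1) = -3.
Hence σ_0 = 13/8, σ_1 = 11/4, σ_2 = -17/8.
On [0, 2], with S_0(x) = a_0 + b_0·x + c_0·x² + d_0·x³: c_0 = σ_0/2 = 13/16, d_0 = (σ_1 - σ_0)/(6h_0) = 3/32, b_0 = Δ_0 - h_0(2σ_0 + σ_1)/6 = -3.

0.0938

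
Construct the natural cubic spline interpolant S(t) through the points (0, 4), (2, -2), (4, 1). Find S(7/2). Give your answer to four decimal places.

With M_i denoting the second derivative at x_i, h_i = 2, 2, and Δ_i = (y_(i+1) − y_i)/h_i = -3, 3/2:
  2·M_0 + 8·M_1 + 2·M_2 = 6(Δ_1 - Δ_0) = 27
Natural end conditions: M_0 = M_2 = 0.
Forward elimination and back-substitution give M_0 = 0, M_1 = 27/8, M_2 = 0.
On [2, 4], S(t) = -2 - 3/4·(t - 2) + 27/16·(t - 2)² - 9/32·(t - 2)³.
With (t - 2) = 3/2: S(7/2) = -71/256.

-0.2773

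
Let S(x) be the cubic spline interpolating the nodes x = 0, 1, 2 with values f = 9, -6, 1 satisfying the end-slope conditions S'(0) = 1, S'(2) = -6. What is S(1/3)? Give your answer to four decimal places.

5.6111

Let m_i = S''(x_i). Step sizes h_i = 1, 1; slopes of the chords Δ_i = (y_(i+1) - y_i)/h_i = -15, 7.
  1·m_0 + 4·m_1 + 1·m_2 = 6(Δ_1 - Δ_0) = 132
Clamped end conditions give two more equations: 2h_0·m_0 + h_0·m_1 = 6(Δ_0 - S'(0)) = -96 and h_1·m_1 + 2h_1·m_2 = 6(S'(2) - Δ_1) = -78.
Solving: m_0 = -169/2, m_1 = 73, m_2 = -151/2.
On [0, 1], S(x) = 9 + 1·x - 169/4·x² + 105/4·x³.
With x = 1/3: S(1/3) = 101/18.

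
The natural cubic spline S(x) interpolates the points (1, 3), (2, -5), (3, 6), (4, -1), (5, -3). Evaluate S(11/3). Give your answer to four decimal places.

Put M_i = S'' at the i-th knot. Here h = (1, 1, 1, 1) and Δ = (-8, 11, -7, -2), so the interior equations h_(i-1)·M_(i-1) + 2(h_(i-1)+h_i)·M_i + h_i·M_(i+1) = 6(Δ_i − Δ_(i-1)) read
  1·M_0 + 4·M_1 + 1·M_2 = 6(Δ_1 - Δ_0) = 114
  1·M_1 + 4·M_2 + 1·M_3 = 6(Δ_2 - Δ_1) = -108
  1·M_2 + 4·M_3 + 1·M_4 = 6(Δ_3 - Δ_2) = 30
Natural end conditions: M_0 = M_4 = 0.
Solving the tridiagonal system: M_0 = 0, M_1 = 543/14, M_2 = -288/7, M_3 = 249/14, M_4 = 0.
On [3, 4], S(x) = 6 + 15/4·(x - 3) - 144/7·(x - 3)² + 275/28·(x - 3)³.
With (x - 3) = 2/3: S(11/3) = 857/378.

2.2672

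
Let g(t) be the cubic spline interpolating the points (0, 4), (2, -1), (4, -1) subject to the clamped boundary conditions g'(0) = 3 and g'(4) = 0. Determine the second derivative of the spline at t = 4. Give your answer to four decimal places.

With σ_i denoting the second derivative at x_i, h_i = 2, 2, and Δ_i = (y_(i+1) − y_i)/h_i = -5/2, 0:
  2·σ_0 + 8·σ_1 + 2·σ_2 = 6(Δ_1 - Δ_0) = 15
Clamped end conditions give two more equations: 2h_0·σ_0 + h_0·σ_1 = 6(Δ_0 - g'(0)) = -33 and h_1·σ_1 + 2h_1·σ_2 = 6(g'(4) - Δ_1) = 0.
Solving: σ_0 = -87/8, σ_1 = 21/4, σ_2 = -21/8.

-2.6250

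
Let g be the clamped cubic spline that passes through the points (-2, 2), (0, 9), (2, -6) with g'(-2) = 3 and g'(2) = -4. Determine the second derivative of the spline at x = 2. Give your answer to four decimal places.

Let m_i = g''(x_i). Step sizes h_i = 2, 2; slopes of the chords Δ_i = (y_(i+1) - y_i)/h_i = 7/2, -15/2.
  2·m_0 + 8·m_1 + 2·m_2 = 6(Δ_1 - Δ_0) = -66
Clamped end conditions give two more equations: 2h_0·m_0 + h_0·m_1 = 6(Δ_0 - g'(-2)) = 3 and h_1·m_1 + 2h_1·m_2 = 6(g'(2) - Δ_1) = 21.
Solving: m_0 = 29/4, m_1 = -13, m_2 = 47/4.

11.7500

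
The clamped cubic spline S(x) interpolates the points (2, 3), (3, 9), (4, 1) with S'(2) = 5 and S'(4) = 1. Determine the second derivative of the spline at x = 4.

Write m_i for S''(x_i). With h_i = 1, 1 and divided differences Δ_i = 6, -8, the continuity of S' gives the tridiagonal system
  1·m_0 + 4·m_1 + 1·m_2 = 6(Δ_1 - Δ_0) = -84
Clamped end conditions give two more equations: 2h_0·m_0 + h_0·m_1 = 6(Δ_0 - S'(2)) = 6 and h_1·m_1 + 2h_1·m_2 = 6(S'(4) - Δ_1) = 54.
Hence m_0 = 22, m_1 = -38, m_2 = 46.

46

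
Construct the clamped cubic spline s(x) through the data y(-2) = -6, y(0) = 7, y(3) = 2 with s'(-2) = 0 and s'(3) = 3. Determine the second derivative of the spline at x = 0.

Let M_i = s''(x_i). Step sizes h_i = 2, 3; slopes of the chords Δ_i = (y_(i+1) - y_i)/h_i = 13/2, -5/3.
  2·M_0 + 10·M_1 + 3·M_2 = 6(Δ_1 - Δ_0) = -49
Clamped end conditions give two more equations: 2h_0·M_0 + h_0·M_1 = 6(Δ_0 - s'(-2)) = 39 and h_1·M_1 + 2h_1·M_2 = 6(s'(3) - Δ_1) = 28.
Forward elimination and back-substitution give M_0 = 61/4, M_1 = -11, M_2 = 61/6.

-11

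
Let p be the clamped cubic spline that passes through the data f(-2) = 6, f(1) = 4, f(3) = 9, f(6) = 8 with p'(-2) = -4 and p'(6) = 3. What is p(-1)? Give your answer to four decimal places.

3.1628

With σ_i denoting the second derivative at x_i, h_i = 3, 2, 3, and Δ_i = (y_(i+1) − y_i)/h_i = -2/3, 5/2, -1/3:
  3·σ_0 + 10·σ_1 + 2·σ_2 = 6(Δ_1 - Δ_0) = 19
  2·σ_1 + 10·σ_2 + 3·σ_3 = 6(Δ_2 - Δ_1) = -17
Clamped end conditions give two more equations: 2h_0·σ_0 + h_0·σ_1 = 6(Δ_0 - p'(-2)) = 20 and h_2·σ_2 + 2h_2·σ_3 = 6(p'(6) - Δ_2) = 20.
Hence σ_0 = 649/273, σ_1 = 174/91, σ_2 = -330/91, σ_3 = 1405/273.
On [-2, 1], p(x) = 6 - 4·(x + 2) + 649/546·(x + 2)² - 127/4914·(x + 2)³.
With (x + 2) = 1: p(-1) = 7771/2457.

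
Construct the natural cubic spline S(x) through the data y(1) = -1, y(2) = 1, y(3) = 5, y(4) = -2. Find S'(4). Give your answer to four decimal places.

-10.0667

Let m_i = S''(x_i). Step sizes h_i = 1, 1, 1; slopes of the chords Δ_i = (y_(i+1) - y_i)/h_i = 2, 4, -7.
  1·m_0 + 4·m_1 + 1·m_2 = 6(Δ_1 - Δ_0) = 12
  1·m_1 + 4·m_2 + 1·m_3 = 6(Δ_2 - Δ_1) = -66
Natural end conditions: m_0 = m_3 = 0.
Solving: m_0 = 0, m_1 = 38/5, m_2 = -92/5, m_3 = 0.
On [3, 4], S'(x) = b_2 + 2c_2·(x - 3) + 3d_2·(x - 3)² with b_2 = Δ_2 - h_2(2m_2 + m_3)/6 = -13/15, c_2 = m_2/2 = -46/5, d_2 = (m_3 - m_2)/(6h_2) = 46/15. So S'(4) = -151/15.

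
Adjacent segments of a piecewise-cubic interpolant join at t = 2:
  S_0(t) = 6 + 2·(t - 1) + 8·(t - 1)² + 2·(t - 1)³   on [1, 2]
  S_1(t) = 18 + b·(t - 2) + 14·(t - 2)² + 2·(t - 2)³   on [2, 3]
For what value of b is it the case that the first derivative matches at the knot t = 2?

24

S_0'(t) = 2 + 16·(t - 1) + 6·(t - 1)², so S_0'(2) = 24. On the right, S_1'(2) = b, so b = 24.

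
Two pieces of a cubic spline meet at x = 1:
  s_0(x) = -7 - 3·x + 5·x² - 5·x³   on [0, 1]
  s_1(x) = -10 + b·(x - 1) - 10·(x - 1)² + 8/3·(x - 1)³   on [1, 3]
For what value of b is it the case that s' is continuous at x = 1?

-8

s_0'(x) = -3 + 10·x - 15·x², so s_0'(1) = -8. On the right, s_1'(1) = b, so b = -8.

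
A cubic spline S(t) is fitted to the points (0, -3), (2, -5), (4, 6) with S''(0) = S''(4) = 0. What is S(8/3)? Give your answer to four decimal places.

Write M_i for S''(x_i). With h_i = 2, 2 and divided differences Δ_i = -1, 11/2, the continuity of S' gives the tridiagonal system
  2·M_0 + 8·M_1 + 2·M_2 = 6(Δ_1 - Δ_0) = 39
Natural end conditions: M_0 = M_2 = 0.
Solving: M_0 = 0, M_1 = 39/8, M_2 = 0.
On [2, 4], S(t) = -5 + 9/4·(t - 2) + 39/16·(t - 2)² - 13/32·(t - 2)³.
With (t - 2) = 2/3: S(8/3) = -137/54.

-2.5370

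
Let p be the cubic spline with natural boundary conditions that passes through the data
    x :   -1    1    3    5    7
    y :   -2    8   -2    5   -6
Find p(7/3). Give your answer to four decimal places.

0.5714

Let M_i = p''(x_i). Step sizes h_i = 2, 2, 2, 2; slopes of the chords Δ_i = (y_(i+1) - y_i)/h_i = 5, -5, 7/2, -11/2.
  2·M_0 + 8·M_1 + 2·M_2 = 6(Δ_1 - Δ_0) = -60
  2·M_1 + 8·M_2 + 2·M_3 = 6(Δ_2 - Δ_1) = 51
  2·M_2 + 8·M_3 + 2·M_4 = 6(Δ_3 - Δ_2) = -54
Natural end conditions: M_0 = M_4 = 0.
Hence M_0 = 0, M_1 = -579/56, M_2 = 159/14, M_3 = -537/56, M_4 = 0.
On [1, 3], p(x) = 8 - 53/28·(x - 1) - 579/112·(x - 1)² + 405/224·(x - 1)³.
With (x - 1) = 4/3: p(7/3) = 4/7.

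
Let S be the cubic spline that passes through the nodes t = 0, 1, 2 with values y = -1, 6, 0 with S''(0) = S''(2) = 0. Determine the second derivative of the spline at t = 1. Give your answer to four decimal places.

Put M_i = S'' at the i-th knot. Here h = (1, 1) and Δ = (7, -6), so the interior equations h_(i-1)·M_(i-1) + 2(h_(i-1)+h_i)·M_i + h_i·M_(i+1) = 6(Δ_i − Δ_(i-1)) read
  1·M_0 + 4·M_1 + 1·M_2 = 6(Δ_1 - Δ_0) = -78
Natural end conditions: M_0 = M_2 = 0.
Hence M_0 = 0, M_1 = -39/2, M_2 = 0.

-19.5000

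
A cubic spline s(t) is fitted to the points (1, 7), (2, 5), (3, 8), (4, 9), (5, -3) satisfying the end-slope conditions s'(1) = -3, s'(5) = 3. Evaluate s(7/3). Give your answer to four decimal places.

5.3810

With M_i denoting the second derivative at x_i, h_i = 1, 1, 1, 1, and Δ_i = (y_(i+1) − y_i)/h_i = -2, 3, 1, -12:
  1·M_0 + 4·M_1 + 1·M_2 = 6(Δ_1 - Δ_0) = 30
  1·M_1 + 4·M_2 + 1·M_3 = 6(Δ_2 - Δ_1) = -12
  1·M_2 + 4·M_3 + 1·M_4 = 6(Δ_3 - Δ_2) = -78
Clamped end conditions give two more equations: 2h_0·M_0 + h_0·M_1 = 6(Δ_0 - s'(1)) = 6 and h_3·M_3 + 2h_3·M_4 = 6(s'(5) - Δ_3) = 90.
Hence M_0 = -3/14, M_1 = 45/7, M_2 = 9/2, M_3 = -255/7, M_4 = 885/14.
On [2, 3], s(t) = 5 + 3/28·(t - 2) + 45/14·(t - 2)² - 9/28·(t - 2)³.
With (t - 2) = 1/3: s(7/3) = 113/21.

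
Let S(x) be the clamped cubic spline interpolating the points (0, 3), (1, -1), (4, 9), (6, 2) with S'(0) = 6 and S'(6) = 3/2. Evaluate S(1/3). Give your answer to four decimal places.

With m_i denoting the second derivative at x_i, h_i = 1, 3, 2, and Δ_i = (y_(i+1) − y_i)/h_i = -4, 10/3, -7/2:
  1·m_0 + 8·m_1 + 3·m_2 = 6(Δ_1 - Δ_0) = 44
  3·m_1 + 10·m_2 + 2·m_3 = 6(Δ_2 - Δ_1) = -41
Clamped end conditions give two more equations: 2h_0·m_0 + h_0·m_1 = 6(Δ_0 - S'(0)) = -60 and h_2·m_2 + 2h_2·m_3 = 6(S'(6) - Δ_2) = 30.
Solving the tridiagonal system: m_0 = -1448/39, m_1 = 556/39, m_2 = -428/39, m_3 = 1013/78.
On [0, 1], S(x) = 3 + 6·x - 724/39·x² + 334/39·x³.
With x = 1/3: S(1/3) = 3427/1053.

3.2545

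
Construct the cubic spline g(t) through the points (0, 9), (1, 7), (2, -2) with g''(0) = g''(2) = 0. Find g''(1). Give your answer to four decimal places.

-10.5000

Put m_i = g'' at the i-th knot. Here h = (1, 1) and Δ = (-2, -9), so the interior equations h_(i-1)·m_(i-1) + 2(h_(i-1)+h_i)·m_i + h_i·m_(i+1) = 6(Δ_i − Δ_(i-1)) read
  1·m_0 + 4·m_1 + 1·m_2 = 6(Δ_1 - Δ_0) = -42
Natural end conditions: m_0 = m_2 = 0.
Forward elimination and back-substitution give m_0 = 0, m_1 = -21/2, m_2 = 0.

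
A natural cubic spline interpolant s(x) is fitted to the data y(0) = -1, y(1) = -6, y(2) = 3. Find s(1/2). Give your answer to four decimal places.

-4.8125

Let m_i = s''(x_i). Step sizes h_i = 1, 1; slopes of the chords Δ_i = (y_(i+1) - y_i)/h_i = -5, 9.
  1·m_0 + 4·m_1 + 1·m_2 = 6(Δ_1 - Δ_0) = 84
Natural end conditions: m_0 = m_2 = 0.
Solving: m_0 = 0, m_1 = 21, m_2 = 0.
On [0, 1], s(x) = -1 - 17/2·x + 0·x² + 7/2·x³.
With x = 1/2: s(1/2) = -77/16.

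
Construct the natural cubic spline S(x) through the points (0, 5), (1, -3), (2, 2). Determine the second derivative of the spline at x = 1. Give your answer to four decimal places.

Let σ_i = S''(x_i). Step sizes h_i = 1, 1; slopes of the chords Δ_i = (y_(i+1) - y_i)/h_i = -8, 5.
  1·σ_0 + 4·σ_1 + 1·σ_2 = 6(Δ_1 - Δ_0) = 78
Natural end conditions: σ_0 = σ_2 = 0.
Solving: σ_0 = 0, σ_1 = 39/2, σ_2 = 0.

19.5000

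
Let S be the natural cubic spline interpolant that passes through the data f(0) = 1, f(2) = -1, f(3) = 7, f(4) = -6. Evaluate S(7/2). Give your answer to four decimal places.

Let m_i = S''(x_i). Step sizes h_i = 2, 1, 1; slopes of the chords Δ_i = (y_(i+1) - y_i)/h_i = -1, 8, -13.
  2·m_0 + 6·m_1 + 1·m_2 = 6(Δ_1 - Δ_0) = 54
  1·m_1 + 4·m_2 + 1·m_3 = 6(Δ_2 - Δ_1) = -126
Natural end conditions: m_0 = m_3 = 0.
Forward elimination and back-substitution give m_0 = 0, m_1 = 342/23, m_2 = -810/23, m_3 = 0.
On [3, 4], S(x) = 7 - 29/23·(x - 3) - 405/23·(x - 3)² + 135/23·(x - 3)³.
With (x - 3) = 1/2: S(7/2) = 497/184.

2.7011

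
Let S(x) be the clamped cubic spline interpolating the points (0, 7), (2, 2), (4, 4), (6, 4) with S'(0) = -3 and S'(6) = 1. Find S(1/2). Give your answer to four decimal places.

With M_i denoting the second derivative at x_i, h_i = 2, 2, 2, and Δ_i = (y_(i+1) − y_i)/h_i = -5/2, 1, 0:
  2·M_0 + 8·M_1 + 2·M_2 = 6(Δ_1 - Δ_0) = 21
  2·M_1 + 8·M_2 + 2·M_3 = 6(Δ_2 - Δ_1) = -6
Clamped end conditions give two more equations: 2h_0·M_0 + h_0·M_1 = 6(Δ_0 - S'(0)) = 3 and h_2·M_2 + 2h_2·M_3 = 6(S'(6) - Δ_2) = 6.
Solving the tridiagonal system: M_0 = -29/30, M_1 = 103/30, M_2 = -34/15, M_3 = 79/30.
On [0, 2], S(x) = 7 - 3·x - 29/60·x² + 11/30·x³.
With x = 1/2: S(1/2) = 217/40.

5.4250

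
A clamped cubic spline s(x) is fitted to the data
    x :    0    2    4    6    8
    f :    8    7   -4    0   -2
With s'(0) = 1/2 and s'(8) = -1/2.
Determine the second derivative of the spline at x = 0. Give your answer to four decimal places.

1.6429

Put M_i = s'' at the i-th knot. Here h = (2, 2, 2, 2) and Δ = (-1/2, -11/2, 2, -1), so the interior equations h_(i-1)·M_(i-1) + 2(h_(i-1)+h_i)·M_i + h_i·M_(i+1) = 6(Δ_i − Δ_(i-1)) read
  2·M_0 + 8·M_1 + 2·M_2 = 6(Δ_1 - Δ_0) = -30
  2·M_1 + 8·M_2 + 2·M_3 = 6(Δ_2 - Δ_1) = 45
  2·M_2 + 8·M_3 + 2·M_4 = 6(Δ_3 - Δ_2) = -18
Clamped end conditions give two more equations: 2h_0·M_0 + h_0·M_1 = 6(Δ_0 - s'(0)) = -6 and h_3·M_3 + 2h_3·M_4 = 6(s'(8) - Δ_3) = 3.
Forward elimination and back-substitution give M_0 = 23/14, M_1 = -44/7, M_2 = 17/2, M_3 = -73/14, M_4 = 47/14.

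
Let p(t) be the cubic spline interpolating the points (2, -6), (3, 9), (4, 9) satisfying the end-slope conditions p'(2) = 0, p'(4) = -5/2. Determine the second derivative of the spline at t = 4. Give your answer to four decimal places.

13.7500

Write M_i for p''(x_i). With h_i = 1, 1 and divided differences Δ_i = 15, 0, the continuity of p' gives the tridiagonal system
  1·M_0 + 4·M_1 + 1·M_2 = 6(Δ_1 - Δ_0) = -90
Clamped end conditions give two more equations: 2h_0·M_0 + h_0·M_1 = 6(Δ_0 - p'(2)) = 90 and h_1·M_1 + 2h_1·M_2 = 6(p'(4) - Δ_1) = -15.
Solving: M_0 = 265/4, M_1 = -85/2, M_2 = 55/4.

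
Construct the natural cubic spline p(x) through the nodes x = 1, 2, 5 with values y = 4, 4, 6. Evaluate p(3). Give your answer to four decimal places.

Put m_i = p'' at the i-th knot. Here h = (1, 3) and Δ = (0, 2/3), so the interior equations h_(i-1)·m_(i-1) + 2(h_(i-1)+h_i)·m_i + h_i·m_(i+1) = 6(Δ_i − Δ_(i-1)) read
  1·m_0 + 8·m_1 + 3·m_2 = 6(Δ_1 - Δ_0) = 4
Natural end conditions: m_0 = m_2 = 0.
Hence m_0 = 0, m_1 = 1/2, m_2 = 0.
On [2, 5], p(x) = 4 + 1/6·(x - 2) + 1/4·(x - 2)² - 1/36·(x - 2)³.
With (x - 2) = 1: p(3) = 79/18.

4.3889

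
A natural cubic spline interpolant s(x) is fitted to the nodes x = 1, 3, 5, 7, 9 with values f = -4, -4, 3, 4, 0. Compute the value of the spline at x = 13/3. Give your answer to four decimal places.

With M_i denoting the second derivative at x_i, h_i = 2, 2, 2, 2, and Δ_i = (y_(i+1) − y_i)/h_i = 0, 7/2, 1/2, -2:
  2·M_0 + 8·M_1 + 2·M_2 = 6(Δ_1 - Δ_0) = 21
  2·M_1 + 8·M_2 + 2·M_3 = 6(Δ_2 - Δ_1) = -18
  2·M_2 + 8·M_3 + 2·M_4 = 6(Δ_3 - Δ_2) = -15
Natural end conditions: M_0 = M_4 = 0.
Forward elimination and back-substitution give M_0 = 0, M_1 = 93/28, M_2 = -39/14, M_3 = -33/28, M_4 = 0.
On [3, 5], s(x) = -4 + 31/14·(x - 3) + 93/56·(x - 3)² - 57/112·(x - 3)³.
With (x - 3) = 4/3: s(13/3) = 44/63.

0.6984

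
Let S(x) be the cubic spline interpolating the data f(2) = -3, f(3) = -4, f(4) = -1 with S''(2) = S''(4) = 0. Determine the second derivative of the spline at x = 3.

With M_i denoting the second derivative at x_i, h_i = 1, 1, and Δ_i = (y_(i+1) − y_i)/h_i = -1, 3:
  1·M_0 + 4·M_1 + 1·M_2 = 6(Δ_1 - Δ_0) = 24
Natural end conditions: M_0 = M_2 = 0.
Solving the tridiagonal system: M_0 = 0, M_1 = 6, M_2 = 0.

6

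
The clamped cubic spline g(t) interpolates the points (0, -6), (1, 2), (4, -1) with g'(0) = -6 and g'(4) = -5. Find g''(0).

With M_i denoting the second derivative at x_i, h_i = 1, 3, and Δ_i = (y_(i+1) − y_i)/h_i = 8, -1:
  1·M_0 + 8·M_1 + 3·M_2 = 6(Δ_1 - Δ_0) = -54
Clamped end conditions give two more equations: 2h_0·M_0 + h_0·M_1 = 6(Δ_0 - g'(0)) = 84 and h_1·M_1 + 2h_1·M_2 = 6(g'(4) - Δ_1) = -24.
Hence M_0 = 49, M_1 = -14, M_2 = 3.

49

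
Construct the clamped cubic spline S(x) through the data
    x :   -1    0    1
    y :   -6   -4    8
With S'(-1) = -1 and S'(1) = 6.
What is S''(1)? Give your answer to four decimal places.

Write M_i for S''(x_i). With h_i = 1, 1 and divided differences Δ_i = 2, 12, the continuity of S' gives the tridiagonal system
  1·M_0 + 4·M_1 + 1·M_2 = 6(Δ_1 - Δ_0) = 60
Clamped end conditions give two more equations: 2h_0·M_0 + h_0·M_1 = 6(Δ_0 - S'(-1)) = 18 and h_1·M_1 + 2h_1·M_2 = 6(S'(1) - Δ_1) = -36.
Solving: M_0 = -5/2, M_1 = 23, M_2 = -59/2.

-29.5000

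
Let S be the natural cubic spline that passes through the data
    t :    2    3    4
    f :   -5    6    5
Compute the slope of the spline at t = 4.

Put σ_i = S'' at the i-th knot. Here h = (1, 1) and Δ = (11, -1), so the interior equations h_(i-1)·σ_(i-1) + 2(h_(i-1)+h_i)·σ_i + h_i·σ_(i+1) = 6(Δ_i − Δ_(i-1)) read
  1·σ_0 + 4·σ_1 + 1·σ_2 = 6(Δ_1 - Δ_0) = -72
Natural end conditions: σ_0 = σ_2 = 0.
Hence σ_0 = 0, σ_1 = -18, σ_2 = 0.
On [3, 4], S'(t) = b_1 + 2c_1·(t - 3) + 3d_1·(t - 3)² with b_1 = Δ_1 - h_1(2σ_1 + σ_2)/6 = 5, c_1 = σ_1/2 = -9, d_1 = (σ_2 - σ_1)/(6h_1) = 3. So S'(4) = -4.

-4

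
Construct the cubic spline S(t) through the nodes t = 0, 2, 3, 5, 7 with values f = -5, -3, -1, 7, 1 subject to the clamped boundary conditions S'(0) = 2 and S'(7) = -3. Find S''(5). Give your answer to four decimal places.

Put σ_i = S'' at the i-th knot. Here h = (2, 1, 2, 2) and Δ = (1, 2, 4, -3), so the interior equations h_(i-1)·σ_(i-1) + 2(h_(i-1)+h_i)·σ_i + h_i·σ_(i+1) = 6(Δ_i − Δ_(i-1)) read
  2·σ_0 + 6·σ_1 + 1·σ_2 = 6(Δ_1 - Δ_0) = 6
  1·σ_1 + 6·σ_2 + 2·σ_3 = 6(Δ_2 - Δ_1) = 12
  2·σ_2 + 8·σ_3 + 2·σ_4 = 6(Δ_3 - Δ_2) = -42
Clamped end conditions give two more equations: 2h_0·σ_0 + h_0·σ_1 = 6(Δ_0 - S'(0)) = -6 and h_3·σ_3 + 2h_3·σ_4 = 6(S'(7) - Δ_3) = 0.
Solving: σ_0 = -241/122, σ_1 = 58/61, σ_2 = 259/61, σ_3 = -440/61, σ_4 = 220/61.

-7.2131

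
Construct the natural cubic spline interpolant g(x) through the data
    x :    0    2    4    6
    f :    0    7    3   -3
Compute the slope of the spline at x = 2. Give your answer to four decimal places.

0.7000

With M_i denoting the second derivative at x_i, h_i = 2, 2, 2, and Δ_i = (y_(i+1) − y_i)/h_i = 7/2, -2, -3:
  2·M_0 + 8·M_1 + 2·M_2 = 6(Δ_1 - Δ_0) = -33
  2·M_1 + 8·M_2 + 2·M_3 = 6(Δ_2 - Δ_1) = -6
Natural end conditions: M_0 = M_3 = 0.
Forward elimination and back-substitution give M_0 = 0, M_1 = -21/5, M_2 = 3/10, M_3 = 0.
On [2, 4], g'(x) = b_1 + 2c_1·(x - 2) + 3d_1·(x - 2)² with b_1 = Δ_1 - h_1(2M_1 + M_2)/6 = 7/10, c_1 = M_1/2 = -21/10, d_1 = (M_2 - M_1)/(6h_1) = 3/8. So g'(2) = 7/10.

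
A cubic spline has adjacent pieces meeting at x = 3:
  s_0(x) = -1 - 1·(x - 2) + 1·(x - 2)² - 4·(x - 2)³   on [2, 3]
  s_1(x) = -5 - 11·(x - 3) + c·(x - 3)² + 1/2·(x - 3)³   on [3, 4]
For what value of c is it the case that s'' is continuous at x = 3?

-11

s_0''(x) = 2 - 24·(x - 2), so s_0''(3) = -22. On the right, s_1''(3) = 2c, so c = -11.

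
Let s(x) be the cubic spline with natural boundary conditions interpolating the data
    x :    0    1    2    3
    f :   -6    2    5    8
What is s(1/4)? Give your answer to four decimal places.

-3.6875

Write M_i for s''(x_i). With h_i = 1, 1, 1 and divided differences Δ_i = 8, 3, 3, the continuity of s' gives the tridiagonal system
  1·M_0 + 4·M_1 + 1·M_2 = 6(Δ_1 - Δ_0) = -30
  1·M_1 + 4·M_2 + 1·M_3 = 6(Δ_2 - Δ_1) = 0
Natural end conditions: M_0 = M_3 = 0.
Forward elimination and back-substitution give M_0 = 0, M_1 = -8, M_2 = 2, M_3 = 0.
On [0, 1], s(x) = -6 + 28/3·x + 0·x² - 4/3·x³.
With x = 1/4: s(1/4) = -59/16.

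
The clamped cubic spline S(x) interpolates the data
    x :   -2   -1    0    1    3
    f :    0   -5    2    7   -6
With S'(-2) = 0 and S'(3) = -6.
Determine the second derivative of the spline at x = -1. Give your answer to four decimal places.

Let M_i = S''(x_i). Step sizes h_i = 1, 1, 1, 2; slopes of the chords Δ_i = (y_(i+1) - y_i)/h_i = -5, 7, 5, -13/2.
  1·M_0 + 4·M_1 + 1·M_2 = 6(Δ_1 - Δ_0) = 72
  1·M_1 + 4·M_2 + 1·M_3 = 6(Δ_2 - Δ_1) = -12
  1·M_2 + 6·M_3 + 2·M_4 = 6(Δ_3 - Δ_2) = -69
Clamped end conditions give two more equations: 2h_0·M_0 + h_0·M_1 = 6(Δ_0 - S'(-2)) = -30 and h_3·M_3 + 2h_3·M_4 = 6(S'(3) - Δ_3) = 3.
Hence M_0 = -2325/82, M_1 = 1095/41, M_2 = -531/82, M_3 = -525/41, M_4 = 1173/164.

26.7073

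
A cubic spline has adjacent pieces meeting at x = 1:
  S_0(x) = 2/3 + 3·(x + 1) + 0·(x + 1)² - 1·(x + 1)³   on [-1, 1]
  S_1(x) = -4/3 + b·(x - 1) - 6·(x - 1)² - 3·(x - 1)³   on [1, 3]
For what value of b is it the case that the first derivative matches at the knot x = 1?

-9

S_0'(x) = 3 + 0·(x + 1) - 3·(x + 1)², so S_0'(1) = -9. On the right, S_1'(1) = b, so b = -9.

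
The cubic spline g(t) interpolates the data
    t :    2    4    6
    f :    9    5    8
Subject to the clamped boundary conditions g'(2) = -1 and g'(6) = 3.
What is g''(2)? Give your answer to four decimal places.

Let M_i = g''(x_i). Step sizes h_i = 2, 2; slopes of the chords Δ_i = (y_(i+1) - y_i)/h_i = -2, 3/2.
  2·M_0 + 8·M_1 + 2·M_2 = 6(Δ_1 - Δ_0) = 21
Clamped end conditions give two more equations: 2h_0·M_0 + h_0·M_1 = 6(Δ_0 - g'(2)) = -6 and h_1·M_1 + 2h_1·M_2 = 6(g'(6) - Δ_1) = 9.
Solving the tridiagonal system: M_0 = -25/8, M_1 = 13/4, M_2 = 5/8.

-3.1250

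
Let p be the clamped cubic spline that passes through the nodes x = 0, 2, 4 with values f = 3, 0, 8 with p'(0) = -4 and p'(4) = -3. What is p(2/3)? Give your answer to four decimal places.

With M_i denoting the second derivative at x_i, h_i = 2, 2, and Δ_i = (y_(i+1) − y_i)/h_i = -3/2, 4:
  2·M_0 + 8·M_1 + 2·M_2 = 6(Δ_1 - Δ_0) = 33
Clamped end conditions give two more equations: 2h_0·M_0 + h_0·M_1 = 6(Δ_0 - p'(0)) = 15 and h_1·M_1 + 2h_1·M_2 = 6(p'(4) - Δ_1) = -42.
Solving: M_0 = -1/8, M_1 = 31/4, M_2 = -115/8.
On [0, 2], p(x) = 3 - 4·x - 1/16·x² + 21/32·x³.
With x = 2/3: p(2/3) = 1/2.

0.5000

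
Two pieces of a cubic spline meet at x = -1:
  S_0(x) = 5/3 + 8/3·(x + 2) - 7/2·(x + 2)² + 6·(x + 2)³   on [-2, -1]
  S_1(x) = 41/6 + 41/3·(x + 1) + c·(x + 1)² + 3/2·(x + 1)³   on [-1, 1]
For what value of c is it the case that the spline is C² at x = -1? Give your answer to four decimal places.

S_0''(x) = -7 + 36·(x + 2), so S_0''(-1) = 29. On the right, S_1''(-1) = 2c, so c = 29/2.

14.5000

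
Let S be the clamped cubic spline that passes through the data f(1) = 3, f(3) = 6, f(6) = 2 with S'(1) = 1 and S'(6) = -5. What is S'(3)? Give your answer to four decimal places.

With m_i denoting the second derivative at x_i, h_i = 2, 3, and Δ_i = (y_(i+1) − y_i)/h_i = 3/2, -4/3:
  2·m_0 + 10·m_1 + 3·m_2 = 6(Δ_1 - Δ_0) = -17
Clamped end conditions give two more equations: 2h_0·m_0 + h_0·m_1 = 6(Δ_0 - S'(1)) = 3 and h_1·m_1 + 2h_1·m_2 = 6(S'(6) - Δ_1) = -22.
Hence m_0 = 5/4, m_1 = -1, m_2 = -19/6.
On [3, 6], S'(t) = b_1 + 2c_1·(t - 3) + 3d_1·(t - 3)² with b_1 = Δ_1 - h_1(2m_1 + m_2)/6 = 5/4, c_1 = m_1/2 = -1/2, d_1 = (m_2 - m_1)/(6h_1) = -13/108. So S'(3) = 5/4.

1.2500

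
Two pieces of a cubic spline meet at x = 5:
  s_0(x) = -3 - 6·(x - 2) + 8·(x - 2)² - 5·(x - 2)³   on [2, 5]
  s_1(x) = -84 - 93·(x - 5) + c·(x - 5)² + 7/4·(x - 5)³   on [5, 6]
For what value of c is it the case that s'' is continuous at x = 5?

s_0''(x) = 16 - 30·(x - 2), so s_0''(5) = -74. On the right, s_1''(5) = 2c, so c = -37.

-37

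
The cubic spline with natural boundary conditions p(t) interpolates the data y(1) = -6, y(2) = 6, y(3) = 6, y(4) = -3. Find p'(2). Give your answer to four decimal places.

Put σ_i = p'' at the i-th knot. Here h = (1, 1, 1) and Δ = (12, 0, -9), so the interior equations h_(i-1)·σ_(i-1) + 2(h_(i-1)+h_i)·σ_i + h_i·σ_(i+1) = 6(Δ_i − Δ_(i-1)) read
  1·σ_0 + 4·σ_1 + 1·σ_2 = 6(Δ_1 - Δ_0) = -72
  1·σ_1 + 4·σ_2 + 1·σ_3 = 6(Δ_2 - Δ_1) = -54
Natural end conditions: σ_0 = σ_3 = 0.
Forward elimination and back-substitution give σ_0 = 0, σ_1 = -78/5, σ_2 = -48/5, σ_3 = 0.
On [2, 3], p'(t) = b_1 + 2c_1·(t - 2) + 3d_1·(t - 2)² with b_1 = Δ_1 - h_1(2σ_1 + σ_2)/6 = 34/5, c_1 = σ_1/2 = -39/5, d_1 = (σ_2 - σ_1)/(6h_1) = 1. So p'(2) = 34/5.

6.8000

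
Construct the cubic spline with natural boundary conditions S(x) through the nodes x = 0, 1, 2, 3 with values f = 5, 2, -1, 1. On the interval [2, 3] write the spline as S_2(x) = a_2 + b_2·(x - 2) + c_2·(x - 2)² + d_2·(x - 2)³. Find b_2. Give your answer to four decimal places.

-0.6667

Put M_i = S'' at the i-th knot. Here h = (1, 1, 1) and Δ = (-3, -3, 2), so the interior equations h_(i-1)·M_(i-1) + 2(h_(i-1)+h_i)·M_i + h_i·M_(i+1) = 6(Δ_i − Δ_(i-1)) read
  1·M_0 + 4·M_1 + 1·M_2 = 6(Δ_1 - Δ_0) = 0
  1·M_1 + 4·M_2 + 1·M_3 = 6(Δ_2 - Δ_1) = 30
Natural end conditions: M_0 = M_3 = 0.
Hence M_0 = 0, M_1 = -2, M_2 = 8, M_3 = 0.
On [2, 3], with S_2(x) = a_2 + b_2·(x - 2) + c_2·(x - 2)² + d_2·(x - 2)³: c_2 = M_2/2 = 4, d_2 = (M_3 - M_2)/(6h_2) = -4/3, b_2 = Δ_2 - h_2(2M_2 + M_3)/6 = -2/3.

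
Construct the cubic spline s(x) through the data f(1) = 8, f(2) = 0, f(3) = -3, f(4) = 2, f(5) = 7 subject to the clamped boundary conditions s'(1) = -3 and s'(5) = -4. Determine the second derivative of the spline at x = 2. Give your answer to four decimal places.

Write m_i for s''(x_i). With h_i = 1, 1, 1, 1 and divided differences Δ_i = -8, -3, 5, 5, the continuity of s' gives the tridiagonal system
  1·m_0 + 4·m_1 + 1·m_2 = 6(Δ_1 - Δ_0) = 30
  1·m_1 + 4·m_2 + 1·m_3 = 6(Δ_2 - Δ_1) = 48
  1·m_2 + 4·m_3 + 1·m_4 = 6(Δ_3 - Δ_2) = 0
Clamped end conditions give two more equations: 2h_0·m_0 + h_0·m_1 = 6(Δ_0 - s'(1)) = -30 and h_3·m_3 + 2h_3·m_4 = 6(s'(5) - Δ_3) = -54.
Solving the tridiagonal system: m_0 = -142/7, m_1 = 74/7, m_2 = 8, m_3 = 38/7, m_4 = -208/7.

10.5714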